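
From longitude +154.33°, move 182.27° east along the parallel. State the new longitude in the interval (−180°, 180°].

Start at +154.33°; shift +182.27° → +336.60°.
+336.60° lies outside (−180°, 180°]; subtract 360° → -23.40°.

-23.40°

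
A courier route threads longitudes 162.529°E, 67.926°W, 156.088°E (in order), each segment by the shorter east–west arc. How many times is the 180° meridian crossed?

Leg 1: +162.529° → -67.926°, shortest Δλ = 129.545° (east) — crosses 180°.
Leg 2: -67.926° → +156.088°, shortest Δλ = -135.986° (west) — crosses 180°.
Total crossings: 2.

2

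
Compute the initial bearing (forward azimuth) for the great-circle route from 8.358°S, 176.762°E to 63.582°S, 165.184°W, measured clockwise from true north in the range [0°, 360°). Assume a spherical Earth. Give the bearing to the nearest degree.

Δλ = -165.184 − 176.762 = -341.946°; wrapped into (−180°, 180°]: 18.054°.
θ = atan2( sin Δλ · cos φ₂ , cos φ₁ · sin φ₂ − sin φ₁ · cos φ₂ · cos Δλ )
  = atan2(0.13789, -0.82457) = 170.507° → normalised to [0°, 360°): 170.507°.

171°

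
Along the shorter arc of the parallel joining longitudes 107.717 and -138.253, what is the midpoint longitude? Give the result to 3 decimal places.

+164.732°

Signed shortest Δλ from +107.717° to -138.253° is +114.030°.
Midpoint longitude = +107.717° + (+114.030°)/2 = +107.717° + 57.015° = +164.732°.
(The naïve average (+107.717 + -138.253)/2 = -15.268° is on the wrong side of the globe.)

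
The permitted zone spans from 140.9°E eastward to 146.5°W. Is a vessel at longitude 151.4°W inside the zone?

Yes

Band width going east from +140.9° to -146.5°: ((-146.5 − 140.9) mod 360) = 72.6°.
Offset of -151.4° east of the west edge: ((-151.4 − 140.9) mod 360) = 67.7°.
67.7° ≤ 72.6° ⇒ inside.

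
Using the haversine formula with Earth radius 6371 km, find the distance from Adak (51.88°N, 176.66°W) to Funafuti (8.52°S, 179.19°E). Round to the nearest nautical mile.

3633 nmi

Δλ = 179.19 − -176.66 = 355.85°; wrapped into (−180°, 180°]: -4.15°.
Δφ = -8.52 − 51.88 = -60.40°.
a = sin²(Δφ/2) + cos φ₁ · cos φ₂ · sin²(Δλ/2) = 0.253829.
c = 2·atan2(√a, √(1−a)) = 1.05602 rad → d = 6371·c ≈ 6727.90 km ≈ 3632.77 nmi.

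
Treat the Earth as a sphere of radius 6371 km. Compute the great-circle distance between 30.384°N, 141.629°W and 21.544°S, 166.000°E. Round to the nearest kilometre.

Δλ = 166.000 − -141.629 = 307.629°; wrapped into (−180°, 180°]: -52.371°.
Δφ = -21.544 − 30.384 = -51.928°.
a = sin²(Δφ/2) + cos φ₁ · cos φ₂ · sin²(Δλ/2) = 0.347921.
c = 2·atan2(√a, √(1−a)) = 1.26174 rad → d = 6371·c ≈ 8038.55 km.

8039 km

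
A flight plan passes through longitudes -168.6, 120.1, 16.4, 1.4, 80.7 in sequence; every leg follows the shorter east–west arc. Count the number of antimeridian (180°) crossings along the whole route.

Leg 1: -168.6° → +120.1°, shortest Δλ = -71.3° (west) — crosses 180°.
Leg 2: +120.1° → +16.4°, shortest Δλ = -103.7° (west) — does not cross 180°.
Leg 3: +16.4° → +1.4°, shortest Δλ = -15.0° (west) — does not cross 180°.
Leg 4: +1.4° → +80.7°, shortest Δλ = 79.3° (east) — does not cross 180°.
Total crossings: 1.

1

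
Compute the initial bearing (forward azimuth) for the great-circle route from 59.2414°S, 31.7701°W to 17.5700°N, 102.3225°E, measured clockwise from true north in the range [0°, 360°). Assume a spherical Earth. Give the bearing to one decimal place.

121.3°

Δλ = 102.3225 − -31.7701 = 134.0926°.
θ = atan2( sin Δλ · cos φ₂ , cos φ₁ · sin φ₂ − sin φ₁ · cos φ₂ · cos Δλ )
  = atan2(0.68471, -0.41566) = 121.260° → normalised to [0°, 360°): 121.260°.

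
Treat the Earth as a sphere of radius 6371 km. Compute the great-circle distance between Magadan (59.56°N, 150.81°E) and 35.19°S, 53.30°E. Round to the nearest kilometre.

Δλ = 53.30 − 150.81 = -97.51°.
Δφ = -35.19 − 59.56 = -94.75°.
a = sin²(Δφ/2) + cos φ₁ · cos φ₂ · sin²(Δλ/2) = 0.775485.
c = 2·atan2(√a, √(1−a)) = 2.15432 rad → d = 6371·c ≈ 13725.18 km.

13725 km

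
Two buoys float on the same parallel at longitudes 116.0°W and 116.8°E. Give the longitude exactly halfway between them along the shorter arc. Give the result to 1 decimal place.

179.6°W

Signed shortest Δλ from -116.0° to +116.8° is -127.2°.
Midpoint longitude = -116.0° + (-127.2°)/2 = -116.0° − 63.6° = -179.6°.
(The naïve average (-116.0 + +116.8)/2 = 0.4° is on the wrong side of the globe.)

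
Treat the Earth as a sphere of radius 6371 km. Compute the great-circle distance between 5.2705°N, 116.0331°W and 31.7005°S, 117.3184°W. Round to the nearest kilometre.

4113 km

Δλ = -117.3184 − -116.0331 = -1.2853°.
Δφ = -31.7005 − 5.2705 = -36.9710°.
a = sin²(Δφ/2) + cos φ₁ · cos φ₂ · sin²(Δλ/2) = 0.100637.
c = 2·atan2(√a, √(1−a)) = 0.64562 rad → d = 6371·c ≈ 4113.25 km.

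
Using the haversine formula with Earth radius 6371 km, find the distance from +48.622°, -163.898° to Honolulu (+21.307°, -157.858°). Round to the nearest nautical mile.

Δλ = -157.858 − -163.898 = 6.040°.
Δφ = 21.307 − 48.622 = -27.315°.
a = sin²(Δφ/2) + cos φ₁ · cos φ₂ · sin²(Δλ/2) = 0.057461.
c = 2·atan2(√a, √(1−a)) = 0.48413 rad → d = 6371·c ≈ 3084.42 km ≈ 1665.45 nmi.

1665 nmi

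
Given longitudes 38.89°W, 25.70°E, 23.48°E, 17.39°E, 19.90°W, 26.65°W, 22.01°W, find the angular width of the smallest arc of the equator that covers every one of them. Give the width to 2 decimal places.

64.59°

Sort the longitudes: -38.89°, -26.65°, -22.01°, -19.90°, +17.39°, +23.48°, +25.70°.
Eastward gaps between consecutive values (wrapping around): 12.24°, 4.64°, 2.11°, 37.29°, 6.09°, 2.22°, 295.41°.
Largest gap = 295.41° ⇒ minimal covering band is its complement: 360° − 295.41° = 64.59°.
Band runs from -38.89° eastward to +25.70°.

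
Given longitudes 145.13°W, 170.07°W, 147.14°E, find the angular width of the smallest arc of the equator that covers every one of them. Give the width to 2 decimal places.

Sort the longitudes: -170.07°, -145.13°, +147.14°.
Eastward gaps between consecutive values (wrapping around): 24.94°, 292.27°, 42.79°.
Largest gap = 292.27° ⇒ minimal covering band is its complement: 360° − 292.27° = 67.73°.
Band runs from +147.14° eastward to -145.13°, crossing the antimeridian.

67.73°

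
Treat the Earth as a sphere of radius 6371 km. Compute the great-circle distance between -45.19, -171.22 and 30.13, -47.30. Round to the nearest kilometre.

14914 km

Δλ = -47.30 − -171.22 = 123.92°.
Δφ = 30.13 − -45.19 = 75.32°.
a = sin²(Δφ/2) + cos φ₁ · cos φ₂ · sin²(Δλ/2) = 0.848130.
c = 2·atan2(√a, √(1−a)) = 2.34097 rad → d = 6371·c ≈ 14914.32 km.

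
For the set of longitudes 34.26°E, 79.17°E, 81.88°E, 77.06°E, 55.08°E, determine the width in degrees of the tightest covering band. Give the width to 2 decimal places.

47.62°

Sort the longitudes: +34.26°, +55.08°, +77.06°, +79.17°, +81.88°.
Eastward gaps between consecutive values (wrapping around): 20.82°, 21.98°, 2.11°, 2.71°, 312.38°.
Largest gap = 312.38° ⇒ minimal covering band is its complement: 360° − 312.38° = 47.62°.
Band runs from +34.26° eastward to +81.88°.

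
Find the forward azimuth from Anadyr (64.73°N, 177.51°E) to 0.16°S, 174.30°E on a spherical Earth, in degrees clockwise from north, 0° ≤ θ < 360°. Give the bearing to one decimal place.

183.5°

Δλ = 174.30 − 177.51 = -3.21°.
θ = atan2( sin Δλ · cos φ₂ , cos φ₁ · sin φ₂ − sin φ₁ · cos φ₂ · cos Δλ )
  = atan2(-0.05600, -0.90408) = -176.456° → normalised to [0°, 360°): 183.544°.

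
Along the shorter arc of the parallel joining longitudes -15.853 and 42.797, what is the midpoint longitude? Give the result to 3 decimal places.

+13.472°

Signed shortest Δλ from -15.853° to +42.797° is +58.650°.
Midpoint longitude = -15.853° + (+58.650°)/2 = -15.853° + 29.325° = +13.472°.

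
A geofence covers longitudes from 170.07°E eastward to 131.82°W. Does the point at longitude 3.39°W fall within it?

No

Band width going east from +170.07° to -131.82°: ((-131.82 − 170.07) mod 360) = 58.11°.
Offset of -3.39° east of the west edge: ((-3.39 − 170.07) mod 360) = 186.54°.
186.54° > 58.11° ⇒ outside.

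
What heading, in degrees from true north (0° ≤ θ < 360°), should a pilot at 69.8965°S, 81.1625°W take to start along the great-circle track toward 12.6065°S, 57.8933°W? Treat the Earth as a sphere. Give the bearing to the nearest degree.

Δλ = -57.8933 − -81.1625 = 23.2692°.
θ = atan2( sin Δλ · cos φ₂ , cos φ₁ · sin φ₂ − sin φ₁ · cos φ₂ · cos Δλ )
  = atan2(0.38553, 0.76687) = 26.690° → normalised to [0°, 360°): 26.690°.

27°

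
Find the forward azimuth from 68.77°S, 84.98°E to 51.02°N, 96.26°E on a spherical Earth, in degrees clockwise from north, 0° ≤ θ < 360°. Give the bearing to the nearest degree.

Δλ = 96.26 − 84.98 = 11.28°.
θ = atan2( sin Δλ · cos φ₂ , cos φ₁ · sin φ₂ − sin φ₁ · cos φ₂ · cos Δλ )
  = atan2(0.12304, 0.85653) = 8.175° → normalised to [0°, 360°): 8.175°.

8°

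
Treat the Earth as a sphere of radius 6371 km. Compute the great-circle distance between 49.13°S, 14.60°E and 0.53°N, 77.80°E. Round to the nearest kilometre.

8146 km

Δλ = 77.80 − 14.60 = 63.20°.
Δφ = 0.53 − -49.13 = 49.66°.
a = sin²(Δφ/2) + cos φ₁ · cos φ₂ · sin²(Δλ/2) = 0.355989.
c = 2·atan2(√a, √(1−a)) = 1.27864 rad → d = 6371·c ≈ 8146.19 km.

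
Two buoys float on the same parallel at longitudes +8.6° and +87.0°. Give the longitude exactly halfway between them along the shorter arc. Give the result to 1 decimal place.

+47.8°

Signed shortest Δλ from +8.6° to +87.0° is +78.4°.
Midpoint longitude = +8.6° + (+78.4°)/2 = +8.6° + 39.2° = +47.8°.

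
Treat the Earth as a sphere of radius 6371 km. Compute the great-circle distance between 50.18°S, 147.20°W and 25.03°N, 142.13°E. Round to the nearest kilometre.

Δλ = 142.13 − -147.20 = 289.33°; wrapped into (−180°, 180°]: -70.67°.
Δφ = 25.03 − -50.18 = 75.21°.
a = sin²(Δφ/2) + cos φ₁ · cos φ₂ · sin²(Δλ/2) = 0.566449.
c = 2·atan2(√a, √(1−a)) = 1.70409 rad → d = 6371·c ≈ 10856.74 km.

10857 km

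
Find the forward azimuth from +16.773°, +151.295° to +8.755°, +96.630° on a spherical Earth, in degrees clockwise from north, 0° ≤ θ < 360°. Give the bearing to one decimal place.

268.6°

Δλ = 96.630 − 151.295 = -54.665°.
θ = atan2( sin Δλ · cos φ₂ , cos φ₁ · sin φ₂ − sin φ₁ · cos φ₂ · cos Δλ )
  = atan2(-0.80628, -0.01922) = -91.366° → normalised to [0°, 360°): 268.634°.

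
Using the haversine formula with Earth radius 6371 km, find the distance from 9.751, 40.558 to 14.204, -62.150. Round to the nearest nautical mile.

Δλ = -62.150 − 40.558 = -102.708°.
Δφ = 14.204 − 9.751 = 4.453°.
a = sin²(Δφ/2) + cos φ₁ · cos φ₂ · sin²(Δλ/2) = 0.584309.
c = 2·atan2(√a, √(1−a)) = 1.74022 rad → d = 6371·c ≈ 11086.96 km ≈ 5986.48 nmi.

5986 nmi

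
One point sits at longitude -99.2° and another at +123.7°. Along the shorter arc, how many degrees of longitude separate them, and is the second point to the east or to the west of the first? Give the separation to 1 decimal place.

Raw difference: 123.7 − -99.2 = 222.9°.
Normalise into (−180°, 180°]: 222.9° − 360° = -137.1°.
Negative ⇒ the second point lies to the west; separation 137.1°.

137.1° west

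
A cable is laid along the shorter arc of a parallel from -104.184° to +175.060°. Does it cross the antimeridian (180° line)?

Naïve |175.060 − -104.184| = 279.244° > 180°, so the shorter arc goes the other way round — across 180°.
Signed shortest Δλ = ((175.060 − -104.184 + 180) mod 360) − 180 = -80.756°.
Going west by 80.756° from -104.184° passes through 180° before reaching +175.060°.

Yes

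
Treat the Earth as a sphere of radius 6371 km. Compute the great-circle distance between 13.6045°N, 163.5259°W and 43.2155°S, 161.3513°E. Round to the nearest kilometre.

7258 km

Δλ = 161.3513 − -163.5259 = 324.8772°; wrapped into (−180°, 180°]: -35.1228°.
Δφ = -43.2155 − 13.6045 = -56.8200°.
a = sin²(Δφ/2) + cos φ₁ · cos φ₂ · sin²(Δλ/2) = 0.290851.
c = 2·atan2(√a, √(1−a)) = 1.13923 rad → d = 6371·c ≈ 7258.01 km.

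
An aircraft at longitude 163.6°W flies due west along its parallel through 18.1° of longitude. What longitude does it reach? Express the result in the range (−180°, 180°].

178.3°E

Start at -163.6°; shift −18.1° → -181.7°.
-181.7° lies outside (−180°, 180°]; add 360° → +178.3°.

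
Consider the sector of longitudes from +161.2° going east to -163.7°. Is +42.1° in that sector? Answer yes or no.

Band width going east from +161.2° to -163.7°: ((-163.7 − 161.2) mod 360) = 35.1°.
Offset of +42.1° east of the west edge: ((42.1 − 161.2) mod 360) = 240.9°.
240.9° > 35.1° ⇒ outside.

No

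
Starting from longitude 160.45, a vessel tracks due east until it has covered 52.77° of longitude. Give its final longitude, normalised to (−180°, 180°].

-146.78°

Start at +160.45°; shift +52.77° → +213.22°.
+213.22° lies outside (−180°, 180°]; subtract 360° → -146.78°.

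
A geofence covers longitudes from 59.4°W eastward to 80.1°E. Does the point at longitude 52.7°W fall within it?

Yes

Band width going east from -59.4° to +80.1°: ((80.1 − -59.4) mod 360) = 139.5°.
Offset of -52.7° east of the west edge: ((-52.7 − -59.4) mod 360) = 6.7°.
6.7° ≤ 139.5° ⇒ inside.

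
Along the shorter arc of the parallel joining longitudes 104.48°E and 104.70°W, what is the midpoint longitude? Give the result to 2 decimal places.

Signed shortest Δλ from +104.48° to -104.70° is +150.82°.
Midpoint longitude = +104.48° + (+150.82°)/2 = +104.48° + 75.41° = +179.89°.
(The naïve average (+104.48 + -104.70)/2 = -0.11° is on the wrong side of the globe.)

179.89°E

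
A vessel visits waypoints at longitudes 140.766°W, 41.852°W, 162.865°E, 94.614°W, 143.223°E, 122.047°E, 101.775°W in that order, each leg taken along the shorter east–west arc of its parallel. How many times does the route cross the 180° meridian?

Leg 1: -140.766° → -41.852°, shortest Δλ = 98.914° (east) — does not cross 180°.
Leg 2: -41.852° → +162.865°, shortest Δλ = -155.283° (west) — crosses 180°.
Leg 3: +162.865° → -94.614°, shortest Δλ = 102.521° (east) — crosses 180°.
Leg 4: -94.614° → +143.223°, shortest Δλ = -122.163° (west) — crosses 180°.
Leg 5: +143.223° → +122.047°, shortest Δλ = -21.176° (west) — does not cross 180°.
Leg 6: +122.047° → -101.775°, shortest Δλ = 136.178° (east) — crosses 180°.
Total crossings: 4.

4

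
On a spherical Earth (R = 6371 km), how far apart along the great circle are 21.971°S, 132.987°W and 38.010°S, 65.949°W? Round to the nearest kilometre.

6557 km

Δλ = -65.949 − -132.987 = 67.038°.
Δφ = -38.010 − -21.971 = -16.039°.
a = sin²(Δφ/2) + cos φ₁ · cos φ₂ · sin²(Δλ/2) = 0.242277.
c = 2·atan2(√a, √(1−a)) = 1.02927 rad → d = 6371·c ≈ 6557.46 km.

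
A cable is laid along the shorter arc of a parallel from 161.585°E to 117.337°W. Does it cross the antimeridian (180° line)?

Yes

Naïve |-117.337 − 161.585| = 278.922° > 180°, so the shorter arc goes the other way round — across 180°.
Signed shortest Δλ = ((-117.337 − 161.585 + 180) mod 360) − 180 = 81.078°.
Going east by 81.078° from +161.585° passes through 180° before reaching -117.337°.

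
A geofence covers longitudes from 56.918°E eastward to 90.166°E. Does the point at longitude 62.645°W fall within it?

No

Band width going east from +56.918° to +90.166°: ((90.166 − 56.918) mod 360) = 33.248°.
Offset of -62.645° east of the west edge: ((-62.645 − 56.918) mod 360) = 240.437°.
240.437° > 33.248° ⇒ outside.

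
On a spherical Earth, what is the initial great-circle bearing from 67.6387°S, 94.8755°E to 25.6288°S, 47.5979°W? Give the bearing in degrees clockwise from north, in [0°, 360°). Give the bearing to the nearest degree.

214°

Δλ = -47.5979 − 94.8755 = -142.4734°.
θ = atan2( sin Δλ · cos φ₂ , cos φ₁ · sin φ₂ − sin φ₁ · cos φ₂ · cos Δλ )
  = atan2(-0.54920, -0.82583) = -146.375° → normalised to [0°, 360°): 213.625°.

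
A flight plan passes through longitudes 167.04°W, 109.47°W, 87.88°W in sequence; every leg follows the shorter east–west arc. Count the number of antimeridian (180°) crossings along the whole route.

0

Leg 1: -167.04° → -109.47°, shortest Δλ = 57.57° (east) — does not cross 180°.
Leg 2: -109.47° → -87.88°, shortest Δλ = 21.59° (east) — does not cross 180°.
Total crossings: 0.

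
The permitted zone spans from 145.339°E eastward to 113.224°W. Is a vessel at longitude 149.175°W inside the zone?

Band width going east from +145.339° to -113.224°: ((-113.224 − 145.339) mod 360) = 101.437°.
Offset of -149.175° east of the west edge: ((-149.175 − 145.339) mod 360) = 65.486°.
65.486° ≤ 101.437° ⇒ inside.

Yes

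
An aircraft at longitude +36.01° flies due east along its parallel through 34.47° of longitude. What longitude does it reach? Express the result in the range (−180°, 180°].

Start at +36.01°; shift +34.47° → +70.48°.
+70.48° already lies in (−180°, 180°].

+70.48°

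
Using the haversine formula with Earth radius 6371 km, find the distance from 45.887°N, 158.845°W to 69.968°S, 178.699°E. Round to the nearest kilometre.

Δλ = 178.699 − -158.845 = 337.544°; wrapped into (−180°, 180°]: -22.456°.
Δφ = -69.968 − 45.887 = -115.855°.
a = sin²(Δφ/2) + cos φ₁ · cos φ₂ · sin²(Δλ/2) = 0.727088.
c = 2·atan2(√a, √(1−a)) = 2.04224 rad → d = 6371·c ≈ 13011.13 km.

13011 km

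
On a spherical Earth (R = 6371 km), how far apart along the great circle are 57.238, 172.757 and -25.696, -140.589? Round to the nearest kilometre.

Δλ = -140.589 − 172.757 = -313.346°; wrapped into (−180°, 180°]: 46.654°.
Δφ = -25.696 − 57.238 = -82.934°.
a = sin²(Δφ/2) + cos φ₁ · cos φ₂ · sin²(Δλ/2) = 0.514954.
c = 2·atan2(√a, √(1−a)) = 1.60071 rad → d = 6371·c ≈ 10198.12 km.

10198 km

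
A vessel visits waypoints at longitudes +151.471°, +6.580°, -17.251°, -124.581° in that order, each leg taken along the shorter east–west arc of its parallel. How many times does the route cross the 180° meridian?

Leg 1: +151.471° → +6.580°, shortest Δλ = -144.891° (west) — does not cross 180°.
Leg 2: +6.580° → -17.251°, shortest Δλ = -23.831° (west) — does not cross 180°.
Leg 3: -17.251° → -124.581°, shortest Δλ = -107.33° (west) — does not cross 180°.
Total crossings: 0.

0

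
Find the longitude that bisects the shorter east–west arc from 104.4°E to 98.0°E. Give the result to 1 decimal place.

101.2°E

Signed shortest Δλ from +104.4° to +98.0° is -6.4°.
Midpoint longitude = +104.4° + (-6.4°)/2 = +104.4° − 3.2° = +101.2°.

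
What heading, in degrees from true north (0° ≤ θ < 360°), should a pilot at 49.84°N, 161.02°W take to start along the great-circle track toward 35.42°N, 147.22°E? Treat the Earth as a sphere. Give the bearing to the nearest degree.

Δλ = 147.22 − -161.02 = 308.24°; wrapped into (−180°, 180°]: -51.76°.
θ = atan2( sin Δλ · cos φ₂ , cos φ₁ · sin φ₂ − sin φ₁ · cos φ₂ · cos Δλ )
  = atan2(-0.64006, -0.01171) = -91.048° → normalised to [0°, 360°): 268.952°.

269°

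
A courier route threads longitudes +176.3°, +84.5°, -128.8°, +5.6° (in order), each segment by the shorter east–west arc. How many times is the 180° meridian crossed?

Leg 1: +176.3° → +84.5°, shortest Δλ = -91.8° (west) — does not cross 180°.
Leg 2: +84.5° → -128.8°, shortest Δλ = 146.7° (east) — crosses 180°.
Leg 3: -128.8° → +5.6°, shortest Δλ = 134.4° (east) — does not cross 180°.
Total crossings: 1.

1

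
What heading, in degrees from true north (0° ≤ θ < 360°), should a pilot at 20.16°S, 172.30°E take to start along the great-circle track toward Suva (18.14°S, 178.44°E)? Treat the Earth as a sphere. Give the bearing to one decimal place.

Δλ = 178.44 − 172.30 = 6.14°.
θ = atan2( sin Δλ · cos φ₂ , cos φ₁ · sin φ₂ − sin φ₁ · cos φ₂ · cos Δλ )
  = atan2(0.10164, 0.03337) = 71.825° → normalised to [0°, 360°): 71.825°.

71.8°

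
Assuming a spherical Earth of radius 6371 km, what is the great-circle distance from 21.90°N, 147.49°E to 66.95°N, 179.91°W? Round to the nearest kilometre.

Δλ = -179.91 − 147.49 = -327.40°; wrapped into (−180°, 180°]: 32.60°.
Δφ = 66.95 − 21.90 = 45.05°.
a = sin²(Δφ/2) + cos φ₁ · cos φ₂ · sin²(Δλ/2) = 0.175372.
c = 2·atan2(√a, √(1−a)) = 0.86419 rad → d = 6371·c ≈ 5505.76 km.

5506 km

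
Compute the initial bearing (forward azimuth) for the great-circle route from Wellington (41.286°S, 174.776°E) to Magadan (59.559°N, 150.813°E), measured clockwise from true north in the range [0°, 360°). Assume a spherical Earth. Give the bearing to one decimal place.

347.8°

Δλ = 150.813 − 174.776 = -23.963°.
θ = atan2( sin Δλ · cos φ₂ , cos φ₁ · sin φ₂ − sin φ₁ · cos φ₂ · cos Δλ )
  = atan2(-0.20577, 0.95333) = -12.180° → normalised to [0°, 360°): 347.820°.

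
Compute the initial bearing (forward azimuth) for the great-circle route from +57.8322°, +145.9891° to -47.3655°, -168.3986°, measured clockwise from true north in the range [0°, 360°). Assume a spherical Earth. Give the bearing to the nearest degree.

149°

Δλ = -168.3986 − 145.9891 = -314.3877°; wrapped into (−180°, 180°]: 45.6123°.
θ = atan2( sin Δλ · cos φ₂ , cos φ₁ · sin φ₂ − sin φ₁ · cos φ₂ · cos Δλ )
  = atan2(0.48403, -0.79274) = 148.593° → normalised to [0°, 360°): 148.593°.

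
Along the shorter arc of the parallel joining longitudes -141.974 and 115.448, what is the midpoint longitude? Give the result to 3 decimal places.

+166.737°

Signed shortest Δλ from -141.974° to +115.448° is -102.578°.
Midpoint longitude = -141.974° + (-102.578°)/2 = -141.974° − 51.289° = -193.263°.
Normalise into (−180°, 180°]: +166.737°.
(The naïve average (-141.974 + +115.448)/2 = -13.263° is on the wrong side of the globe.)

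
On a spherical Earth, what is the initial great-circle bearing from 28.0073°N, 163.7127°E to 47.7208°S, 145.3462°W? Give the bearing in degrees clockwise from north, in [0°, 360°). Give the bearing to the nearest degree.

Δλ = -145.3462 − 163.7127 = -309.0589°; wrapped into (−180°, 180°]: 50.9411°.
θ = atan2( sin Δλ · cos φ₂ , cos φ₁ · sin φ₂ − sin φ₁ · cos φ₂ · cos Δλ )
  = atan2(0.52238, -0.85229) = 148.495° → normalised to [0°, 360°): 148.495°.

148°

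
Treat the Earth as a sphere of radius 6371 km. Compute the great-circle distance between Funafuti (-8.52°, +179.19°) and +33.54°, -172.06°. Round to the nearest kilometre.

Δλ = -172.06 − 179.19 = -351.25°; wrapped into (−180°, 180°]: 8.75°.
Δφ = 33.54 − -8.52 = 42.06°.
a = sin²(Δφ/2) + cos φ₁ · cos φ₂ · sin²(Δλ/2) = 0.133575.
c = 2·atan2(√a, √(1−a)) = 0.74829 rad → d = 6371·c ≈ 4767.39 km.

4767 km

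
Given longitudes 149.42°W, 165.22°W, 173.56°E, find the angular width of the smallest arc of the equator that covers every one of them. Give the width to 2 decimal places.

Sort the longitudes: -165.22°, -149.42°, +173.56°.
Eastward gaps between consecutive values (wrapping around): 15.80°, 322.98°, 21.22°.
Largest gap = 322.98° ⇒ minimal covering band is its complement: 360° − 322.98° = 37.02°.
Band runs from +173.56° eastward to -149.42°, crossing the antimeridian.

37.02°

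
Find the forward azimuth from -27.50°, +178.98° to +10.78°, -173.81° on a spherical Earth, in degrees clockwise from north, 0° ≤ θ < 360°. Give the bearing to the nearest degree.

Δλ = -173.81 − 178.98 = -352.79°; wrapped into (−180°, 180°]: 7.21°.
θ = atan2( sin Δλ · cos φ₂ , cos φ₁ · sin φ₂ − sin φ₁ · cos φ₂ · cos Δλ )
  = atan2(0.12329, 0.61592) = 11.320° → normalised to [0°, 360°): 11.320°.

11°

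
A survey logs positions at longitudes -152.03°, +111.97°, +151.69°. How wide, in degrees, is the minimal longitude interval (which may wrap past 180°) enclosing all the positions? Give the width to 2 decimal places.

96.00°

Sort the longitudes: -152.03°, +111.97°, +151.69°.
Eastward gaps between consecutive values (wrapping around): 264.00°, 39.72°, 56.28°.
Largest gap = 264.00° ⇒ minimal covering band is its complement: 360° − 264.00° = 96.00°.
Band runs from +111.97° eastward to -152.03°, crossing the antimeridian.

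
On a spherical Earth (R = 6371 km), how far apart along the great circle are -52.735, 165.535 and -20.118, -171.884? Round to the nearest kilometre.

4113 km

Δλ = -171.884 − 165.535 = -337.419°; wrapped into (−180°, 180°]: 22.581°.
Δφ = -20.118 − -52.735 = 32.617°.
a = sin²(Δφ/2) + cos φ₁ · cos φ₂ · sin²(Δλ/2) = 0.100647.
c = 2·atan2(√a, √(1−a)) = 0.64566 rad → d = 6371·c ≈ 4113.47 km.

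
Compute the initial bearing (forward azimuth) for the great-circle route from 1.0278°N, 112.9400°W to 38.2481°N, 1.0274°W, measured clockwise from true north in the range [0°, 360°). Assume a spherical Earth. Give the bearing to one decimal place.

49.4°

Δλ = -1.0274 − -112.9400 = 111.9126°.
θ = atan2( sin Δλ · cos φ₂ , cos φ₁ · sin φ₂ − sin φ₁ · cos φ₂ · cos Δλ )
  = atan2(0.72860, 0.62423) = 49.412° → normalised to [0°, 360°): 49.412°.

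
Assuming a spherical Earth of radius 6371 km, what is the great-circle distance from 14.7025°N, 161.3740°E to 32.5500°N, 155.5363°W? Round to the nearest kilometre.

4776 km

Δλ = -155.5363 − 161.3740 = -316.9103°; wrapped into (−180°, 180°]: 43.0897°.
Δφ = 32.5500 − 14.7025 = 17.8475°.
a = sin²(Δφ/2) + cos φ₁ · cos φ₂ · sin²(Δλ/2) = 0.134014.
c = 2·atan2(√a, √(1−a)) = 0.74959 rad → d = 6371·c ≈ 4775.61 km.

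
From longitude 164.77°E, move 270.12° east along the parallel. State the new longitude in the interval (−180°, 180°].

74.89°E

Start at +164.77°; shift +270.12° → +434.89°.
+434.89° lies outside (−180°, 180°]; subtract 360° → +74.89°.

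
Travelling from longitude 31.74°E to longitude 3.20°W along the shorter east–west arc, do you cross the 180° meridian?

No

Signed shortest Δλ = ((-3.20 − 31.74 + 180) mod 360) − 180 = -34.94°.
Going west by 34.94° from +31.74° reaches -3.20° without touching 180°.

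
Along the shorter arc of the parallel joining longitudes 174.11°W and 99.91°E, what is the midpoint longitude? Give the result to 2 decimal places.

Signed shortest Δλ from -174.11° to +99.91° is -85.98°.
Midpoint longitude = -174.11° + (-85.98°)/2 = -174.11° − 42.99° = -217.10°.
Normalise into (−180°, 180°]: +142.90°.
(The naïve average (-174.11 + +99.91)/2 = -37.1° is on the wrong side of the globe.)

142.90°E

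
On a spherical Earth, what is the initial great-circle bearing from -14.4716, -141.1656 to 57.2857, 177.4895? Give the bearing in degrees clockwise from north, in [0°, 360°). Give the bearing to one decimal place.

338.7°

Δλ = 177.4895 − -141.1656 = 318.6551°; wrapped into (−180°, 180°]: -41.3449°.
θ = atan2( sin Δλ · cos φ₂ , cos φ₁ · sin φ₂ − sin φ₁ · cos φ₂ · cos Δλ )
  = atan2(-0.35702, 0.91608) = -21.292° → normalised to [0°, 360°): 338.708°.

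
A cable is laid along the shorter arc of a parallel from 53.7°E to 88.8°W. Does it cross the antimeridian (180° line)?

Signed shortest Δλ = ((-88.8 − 53.7 + 180) mod 360) − 180 = -142.5°.
Going west by 142.5° from +53.7° reaches -88.8° without touching 180°.

No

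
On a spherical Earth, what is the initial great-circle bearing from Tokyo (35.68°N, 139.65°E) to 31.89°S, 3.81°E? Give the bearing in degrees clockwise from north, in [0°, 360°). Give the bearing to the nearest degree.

Δλ = 3.81 − 139.65 = -135.84°.
θ = atan2( sin Δλ · cos φ₂ , cos φ₁ · sin φ₂ − sin φ₁ · cos φ₂ · cos Δλ )
  = atan2(-0.59151, -0.07385) = -97.117° → normalised to [0°, 360°): 262.883°.

263°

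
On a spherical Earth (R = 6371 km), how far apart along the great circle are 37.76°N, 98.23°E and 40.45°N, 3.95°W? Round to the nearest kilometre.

Δλ = -3.95 − 98.23 = -102.18°.
Δφ = 40.45 − 37.76 = 2.69°.
a = sin²(Δφ/2) + cos φ₁ · cos φ₂ · sin²(Δλ/2) = 0.364822.
c = 2·atan2(√a, √(1−a)) = 1.29703 rad → d = 6371·c ≈ 8263.40 km.

8263 km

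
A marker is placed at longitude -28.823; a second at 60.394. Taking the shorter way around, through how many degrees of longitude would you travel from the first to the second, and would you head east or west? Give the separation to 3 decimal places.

89.217° east

Raw difference: 60.394 − -28.823 = 89.217°.
Normalise into (−180°, 180°]: 89.217° stays 89.217°.
Positive ⇒ the second point lies to the east; separation 89.217°.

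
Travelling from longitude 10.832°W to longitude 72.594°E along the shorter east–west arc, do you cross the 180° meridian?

No

Signed shortest Δλ = ((72.594 − -10.832 + 180) mod 360) − 180 = 83.426°.
Going east by 83.426° from -10.832° reaches +72.594° without touching 180°.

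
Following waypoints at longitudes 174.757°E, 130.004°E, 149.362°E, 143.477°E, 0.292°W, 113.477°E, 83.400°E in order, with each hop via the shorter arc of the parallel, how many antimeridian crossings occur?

0

Leg 1: +174.757° → +130.004°, shortest Δλ = -44.753° (west) — does not cross 180°.
Leg 2: +130.004° → +149.362°, shortest Δλ = 19.358° (east) — does not cross 180°.
Leg 3: +149.362° → +143.477°, shortest Δλ = -5.885° (west) — does not cross 180°.
Leg 4: +143.477° → -0.292°, shortest Δλ = -143.769° (west) — does not cross 180°.
Leg 5: -0.292° → +113.477°, shortest Δλ = 113.769° (east) — does not cross 180°.
Leg 6: +113.477° → +83.400°, shortest Δλ = -30.077° (west) — does not cross 180°.
Total crossings: 0.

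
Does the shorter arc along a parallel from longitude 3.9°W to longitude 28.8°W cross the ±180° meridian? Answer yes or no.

No

Signed shortest Δλ = ((-28.8 − -3.9 + 180) mod 360) − 180 = -24.9°.
Going west by 24.9° from -3.9° reaches -28.8° without touching 180°.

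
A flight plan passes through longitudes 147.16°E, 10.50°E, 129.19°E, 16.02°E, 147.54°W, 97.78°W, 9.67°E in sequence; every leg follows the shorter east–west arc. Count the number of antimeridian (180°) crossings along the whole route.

0

Leg 1: +147.16° → +10.50°, shortest Δλ = -136.66° (west) — does not cross 180°.
Leg 2: +10.50° → +129.19°, shortest Δλ = 118.69° (east) — does not cross 180°.
Leg 3: +129.19° → +16.02°, shortest Δλ = -113.17° (west) — does not cross 180°.
Leg 4: +16.02° → -147.54°, shortest Δλ = -163.56° (west) — does not cross 180°.
Leg 5: -147.54° → -97.78°, shortest Δλ = 49.76° (east) — does not cross 180°.
Leg 6: -97.78° → +9.67°, shortest Δλ = 107.45° (east) — does not cross 180°.
Total crossings: 0.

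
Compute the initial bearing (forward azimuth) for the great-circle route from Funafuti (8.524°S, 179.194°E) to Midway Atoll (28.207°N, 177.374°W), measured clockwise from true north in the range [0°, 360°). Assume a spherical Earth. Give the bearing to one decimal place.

Δλ = -177.374 − 179.194 = -356.568°; wrapped into (−180°, 180°]: 3.432°.
θ = atan2( sin Δλ · cos φ₂ , cos φ₁ · sin φ₂ − sin φ₁ · cos φ₂ · cos Δλ )
  = atan2(0.05275, 0.59782) = 5.043° → normalised to [0°, 360°): 5.043°.

5.0°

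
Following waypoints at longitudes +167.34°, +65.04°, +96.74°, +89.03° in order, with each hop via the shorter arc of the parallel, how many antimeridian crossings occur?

0

Leg 1: +167.34° → +65.04°, shortest Δλ = -102.3° (west) — does not cross 180°.
Leg 2: +65.04° → +96.74°, shortest Δλ = 31.7° (east) — does not cross 180°.
Leg 3: +96.74° → +89.03°, shortest Δλ = -7.71° (west) — does not cross 180°.
Total crossings: 0.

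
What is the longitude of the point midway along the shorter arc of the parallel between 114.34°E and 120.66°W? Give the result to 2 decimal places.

176.84°E

Signed shortest Δλ from +114.34° to -120.66° is +125.00°.
Midpoint longitude = +114.34° + (+125.00°)/2 = +114.34° + 62.50° = +176.84°.
(The naïve average (+114.34 + -120.66)/2 = -3.16° is on the wrong side of the globe.)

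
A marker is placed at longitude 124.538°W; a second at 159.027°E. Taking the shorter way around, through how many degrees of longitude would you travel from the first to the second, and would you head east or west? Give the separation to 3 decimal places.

76.435° west

Raw difference: 159.027 − -124.538 = 283.565°.
Normalise into (−180°, 180°]: 283.565° − 360° = -76.435°.
Negative ⇒ the second point lies to the west; separation 76.435°.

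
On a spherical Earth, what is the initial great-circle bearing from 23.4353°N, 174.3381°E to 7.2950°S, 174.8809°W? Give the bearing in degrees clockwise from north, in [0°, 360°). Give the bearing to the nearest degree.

Δλ = -174.8809 − 174.3381 = -349.2190°; wrapped into (−180°, 180°]: 10.7810°.
θ = atan2( sin Δλ · cos φ₂ , cos φ₁ · sin φ₂ − sin φ₁ · cos φ₂ · cos Δλ )
  = atan2(0.18554, -0.50403) = 159.791° → normalised to [0°, 360°): 159.791°.

160°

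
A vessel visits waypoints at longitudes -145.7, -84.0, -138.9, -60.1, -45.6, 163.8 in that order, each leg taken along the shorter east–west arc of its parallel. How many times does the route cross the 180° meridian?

1

Leg 1: -145.7° → -84.0°, shortest Δλ = 61.7° (east) — does not cross 180°.
Leg 2: -84.0° → -138.9°, shortest Δλ = -54.9° (west) — does not cross 180°.
Leg 3: -138.9° → -60.1°, shortest Δλ = 78.8° (east) — does not cross 180°.
Leg 4: -60.1° → -45.6°, shortest Δλ = 14.5° (east) — does not cross 180°.
Leg 5: -45.6° → +163.8°, shortest Δλ = -150.6° (west) — crosses 180°.
Total crossings: 1.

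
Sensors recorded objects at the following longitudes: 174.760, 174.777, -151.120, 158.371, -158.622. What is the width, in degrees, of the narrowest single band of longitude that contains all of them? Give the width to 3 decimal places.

Sort the longitudes: -158.622°, -151.120°, +158.371°, +174.760°, +174.777°.
Eastward gaps between consecutive values (wrapping around): 7.502°, 309.491°, 16.389°, 0.017°, 26.601°.
Largest gap = 309.491° ⇒ minimal covering band is its complement: 360° − 309.491° = 50.509°.
Band runs from +158.371° eastward to -151.120°, crossing the antimeridian.

50.509°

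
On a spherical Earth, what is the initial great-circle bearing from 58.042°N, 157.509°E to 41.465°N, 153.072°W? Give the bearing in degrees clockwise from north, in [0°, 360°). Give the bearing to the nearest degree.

96°

Δλ = -153.072 − 157.509 = -310.581°; wrapped into (−180°, 180°]: 49.419°.
θ = atan2( sin Δλ · cos φ₂ , cos φ₁ · sin φ₂ − sin φ₁ · cos φ₂ · cos Δλ )
  = atan2(0.56913, -0.06311) = 96.328° → normalised to [0°, 360°): 96.328°.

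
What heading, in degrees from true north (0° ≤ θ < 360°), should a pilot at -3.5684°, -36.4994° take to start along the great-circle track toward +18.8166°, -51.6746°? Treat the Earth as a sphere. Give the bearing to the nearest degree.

327°

Δλ = -51.6746 − -36.4994 = -15.1752°.
θ = atan2( sin Δλ · cos φ₂ , cos φ₁ · sin φ₂ − sin φ₁ · cos φ₂ · cos Δλ )
  = atan2(-0.24778, 0.37877) = -33.191° → normalised to [0°, 360°): 326.809°.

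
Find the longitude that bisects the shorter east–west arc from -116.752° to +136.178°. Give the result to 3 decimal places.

-170.287°

Signed shortest Δλ from -116.752° to +136.178° is -107.070°.
Midpoint longitude = -116.752° + (-107.070°)/2 = -116.752° − 53.535° = -170.287°.
(The naïve average (-116.752 + +136.178)/2 = 9.713° is on the wrong side of the globe.)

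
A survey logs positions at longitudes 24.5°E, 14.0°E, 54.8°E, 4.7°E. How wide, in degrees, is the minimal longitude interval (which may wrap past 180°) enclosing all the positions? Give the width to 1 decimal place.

Sort the longitudes: +4.7°, +14.0°, +24.5°, +54.8°.
Eastward gaps between consecutive values (wrapping around): 9.3°, 10.5°, 30.3°, 309.9°.
Largest gap = 309.9° ⇒ minimal covering band is its complement: 360° − 309.9° = 50.1°.
Band runs from +4.7° eastward to +54.8°.

50.1°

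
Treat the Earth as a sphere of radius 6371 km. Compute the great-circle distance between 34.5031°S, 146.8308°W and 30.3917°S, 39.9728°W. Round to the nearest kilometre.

9495 km

Δλ = -39.9728 − -146.8308 = 106.8580°.
Δφ = -30.3917 − -34.5031 = 4.1114°.
a = sin²(Δφ/2) + cos φ₁ · cos φ₂ · sin²(Δλ/2) = 0.459788.
c = 2·atan2(√a, √(1−a)) = 1.49029 rad → d = 6371·c ≈ 9494.61 km.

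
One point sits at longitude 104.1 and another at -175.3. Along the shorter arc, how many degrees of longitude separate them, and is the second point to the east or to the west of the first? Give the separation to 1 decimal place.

80.6° east

Raw difference: -175.3 − 104.1 = -279.4°.
Normalise into (−180°, 180°]: -279.4° + 360° = 80.6°.
Positive ⇒ the second point lies to the east; separation 80.6°.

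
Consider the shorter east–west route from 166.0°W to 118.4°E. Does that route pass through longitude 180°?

Yes

Naïve |118.4 − -166.0| = 284.4° > 180°, so the shorter arc goes the other way round — across 180°.
Signed shortest Δλ = ((118.4 − -166.0 + 180) mod 360) − 180 = -75.6°.
Going west by 75.6° from -166.0° passes through 180° before reaching +118.4°.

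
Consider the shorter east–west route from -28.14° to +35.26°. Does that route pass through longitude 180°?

Signed shortest Δλ = ((35.26 − -28.14 + 180) mod 360) − 180 = 63.4°.
Going east by 63.4° from -28.14° reaches +35.26° without touching 180°.

No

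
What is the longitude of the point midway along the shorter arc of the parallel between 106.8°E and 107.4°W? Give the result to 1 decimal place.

179.7°E

Signed shortest Δλ from +106.8° to -107.4° is +145.8°.
Midpoint longitude = +106.8° + (+145.8°)/2 = +106.8° + 72.9° = +179.7°.
(The naïve average (+106.8 + -107.4)/2 = -0.3° is on the wrong side of the globe.)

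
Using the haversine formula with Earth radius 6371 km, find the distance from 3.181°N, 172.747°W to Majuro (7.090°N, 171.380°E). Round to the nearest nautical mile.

Δλ = 171.380 − -172.747 = 344.127°; wrapped into (−180°, 180°]: -15.873°.
Δφ = 7.090 − 3.181 = 3.909°.
a = sin²(Δφ/2) + cos φ₁ · cos φ₂ · sin²(Δλ/2) = 0.020053.
c = 2·atan2(√a, √(1−a)) = 0.28417 rad → d = 6371·c ≈ 1810.47 km ≈ 977.57 nmi.

978 nmi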